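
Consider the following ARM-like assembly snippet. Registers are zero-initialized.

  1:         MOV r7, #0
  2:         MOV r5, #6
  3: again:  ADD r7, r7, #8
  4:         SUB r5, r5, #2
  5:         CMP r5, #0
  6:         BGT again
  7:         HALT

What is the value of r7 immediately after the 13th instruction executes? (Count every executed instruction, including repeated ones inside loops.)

24

MOV r7, #0 → r7=0
MOV r5, #6 → r5=6
ADD r7, r7, #8 → r7=0+8=8
SUB r5, r5, #2 → r5=6-2=4
CMP r5, #0  (cmp 4,0)
BGT again: taken
ADD r7, r7, #8 → r7=8+8=16
SUB r5, r5, #2 → r5=4-2=2
CMP r5, #0  (cmp 2,0)
BGT again: taken
ADD r7, r7, #8 → r7=16+8=24
SUB r5, r5, #2 → r5=2-2=0
CMP r5, #0  (cmp 0,0)
After step 13: r7 = 24.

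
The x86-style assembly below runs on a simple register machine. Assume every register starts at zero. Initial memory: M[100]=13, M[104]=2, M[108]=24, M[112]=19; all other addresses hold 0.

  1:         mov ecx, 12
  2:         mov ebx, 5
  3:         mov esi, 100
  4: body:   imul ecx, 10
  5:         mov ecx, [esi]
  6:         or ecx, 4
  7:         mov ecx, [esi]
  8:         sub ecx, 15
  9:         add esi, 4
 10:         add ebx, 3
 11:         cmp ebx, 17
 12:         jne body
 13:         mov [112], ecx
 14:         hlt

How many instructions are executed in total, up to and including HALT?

41

mov ecx, 12 → ecx=12
mov ebx, 5 → ebx=5
mov esi, 100 → esi=100
imul ecx, 10 → ecx=12*10=120
mov ecx, [esi] → ecx=M[100]=13
or ecx, 4 → ecx=13|4=13
mov ecx, [esi] → ecx=M[100]=13
sub ecx, 15 → ecx=13-15=-2
add esi, 4 → esi=100+4=104
add ebx, 3 → ebx=5+3=8
cmp ebx, 17  (cmp 8,17)
jne body: taken
imul ecx, 10 → ecx=(-2)*10=-20
mov ecx, [esi] → ecx=M[104]=2
or ecx, 4 → ecx=2|4=6
mov ecx, [esi] → ecx=M[104]=2
sub ecx, 15 → ecx=2-15=-13
add esi, 4 → esi=104+4=108
add ebx, 3 → ebx=8+3=11
cmp ebx, 17  (cmp 11,17)
jne body: taken
imul ecx, 10 → ecx=(-13)*10=-130
mov ecx, [esi] → ecx=M[108]=24
or ecx, 4 → ecx=24|4=28
mov ecx, [esi] → ecx=M[108]=24
sub ecx, 15 → ecx=24-15=9
add esi, 4 → esi=108+4=112
add ebx, 3 → ebx=11+3=14
cmp ebx, 17  (cmp 14,17)
jne body: taken
imul ecx, 10 → ecx=9*10=90
mov ecx, [esi] → ecx=M[112]=19
or ecx, 4 → ecx=19|4=23
mov ecx, [esi] → ecx=M[112]=19
sub ecx, 15 → ecx=19-15=4
add esi, 4 → esi=112+4=116
add ebx, 3 → ebx=14+3=17
cmp ebx, 17  (cmp 17,17)
jne body: not taken
mov [112], ecx → M[112]=4
halt.
Total executed instructions: 41.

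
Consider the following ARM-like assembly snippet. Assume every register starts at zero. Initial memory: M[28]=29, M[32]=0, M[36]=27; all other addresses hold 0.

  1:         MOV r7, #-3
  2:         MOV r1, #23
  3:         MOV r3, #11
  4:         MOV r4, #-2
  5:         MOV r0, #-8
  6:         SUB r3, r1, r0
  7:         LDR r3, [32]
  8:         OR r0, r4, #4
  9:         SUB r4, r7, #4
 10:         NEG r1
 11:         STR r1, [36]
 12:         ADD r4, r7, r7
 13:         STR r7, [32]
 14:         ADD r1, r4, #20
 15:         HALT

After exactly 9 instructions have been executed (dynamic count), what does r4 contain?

r7=-3
r1=23
r3=11
r4=-2
r0=-8
r3=23-(-8)=31
r3=M[32]=0
r0=(-2)|4=-2
r4=(-3)-4=-7
After step 9: r4 = -7.

-7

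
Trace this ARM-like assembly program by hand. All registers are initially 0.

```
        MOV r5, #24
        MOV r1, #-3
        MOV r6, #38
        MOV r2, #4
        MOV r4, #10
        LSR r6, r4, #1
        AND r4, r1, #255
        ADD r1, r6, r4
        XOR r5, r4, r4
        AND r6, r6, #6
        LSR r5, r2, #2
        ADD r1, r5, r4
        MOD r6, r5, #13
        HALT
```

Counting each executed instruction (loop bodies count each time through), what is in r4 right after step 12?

MOV r5, #24 → r5=24
MOV r1, #-3 → r1=-3
MOV r6, #38 → r6=38
MOV r2, #4 → r2=4
MOV r4, #10 → r4=10
LSR r6, r4, #1 → r6=10>>1=5
AND r4, r1, #255 → r4=(-3)&255=253
ADD r1, r6, r4 → r1=5+253=258
XOR r5, r4, r4 → r5=253^253=0
AND r6, r6, #6 → r6=5&6=4
LSR r5, r2, #2 → r5=4>>2=1
ADD r1, r5, r4 → r1=1+253=254
After step 12: r4 = 253.

253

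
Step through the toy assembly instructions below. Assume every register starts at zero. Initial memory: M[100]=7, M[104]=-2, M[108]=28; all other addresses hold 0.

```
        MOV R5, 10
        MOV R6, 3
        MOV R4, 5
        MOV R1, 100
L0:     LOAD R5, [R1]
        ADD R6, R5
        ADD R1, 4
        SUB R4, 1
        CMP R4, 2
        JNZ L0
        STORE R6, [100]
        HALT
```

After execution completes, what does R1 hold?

MOV R5, 10 → R5=10
MOV R6, 3 → R6=3
MOV R4, 5 → R4=5
MOV R1, 100 → R1=100
LOAD R5, [R1] → R5=M[100]=7
ADD R6, R5 → R6=3+7=10
ADD R1, 4 → R1=100+4=104
SUB R4, 1 → R4=5-1=4
CMP R4, 2  (cmp 4,2)
JNZ L0: taken
LOAD R5, [R1] → R5=M[104]=-2
ADD R6, R5 → R6=10+(-2)=8
ADD R1, 4 → R1=104+4=108
SUB R4, 1 → R4=4-1=3
CMP R4, 2  (cmp 3,2)
JNZ L0: taken
LOAD R5, [R1] → R5=M[108]=28
ADD R6, R5 → R6=8+28=36
ADD R1, 4 → R1=108+4=112
SUB R4, 1 → R4=3-1=2
CMP R4, 2  (cmp 2,2)
JNZ L0: not taken
STORE R6, [100] → M[100]=36
halt.

112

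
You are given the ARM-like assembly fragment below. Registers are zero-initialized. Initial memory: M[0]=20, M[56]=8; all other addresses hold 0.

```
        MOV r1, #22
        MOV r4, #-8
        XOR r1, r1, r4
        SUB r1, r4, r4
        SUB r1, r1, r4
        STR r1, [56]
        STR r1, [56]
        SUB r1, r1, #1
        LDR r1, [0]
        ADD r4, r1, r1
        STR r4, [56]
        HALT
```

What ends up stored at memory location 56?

40

after MOV r1, #22: r1=22
after MOV r4, #-8: r4=-8
after XOR r1, r1, r4: r1=22^(-8)=-18
after SUB r1, r4, r4: r1=(-8)-(-8)=0
after SUB r1, r1, r4: r1=0-(-8)=8
STR r1, [56] → M[56]=8
STR r1, [56] → M[56]=8
after SUB r1, r1, #1: r1=8-1=7
after LDR r1, [0]: r1=M[0]=20
after ADD r4, r1, r1: r4=20+20=40
STR r4, [56] → M[56]=40
halt.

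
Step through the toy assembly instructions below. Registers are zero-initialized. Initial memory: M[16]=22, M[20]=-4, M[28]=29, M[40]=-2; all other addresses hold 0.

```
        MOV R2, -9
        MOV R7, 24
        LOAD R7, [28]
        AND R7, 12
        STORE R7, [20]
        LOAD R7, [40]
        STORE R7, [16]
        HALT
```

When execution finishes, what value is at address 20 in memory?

after MOV R2, -9: R2=-9
after MOV R7, 24: R7=24
after LOAD R7, [28]: R7=M[28]=29
after AND R7, 12: R7=29&12=12
STORE R7, [20] → M[20]=12
after LOAD R7, [40]: R7=M[40]=-2
STORE R7, [16] → M[16]=-2
halt.

12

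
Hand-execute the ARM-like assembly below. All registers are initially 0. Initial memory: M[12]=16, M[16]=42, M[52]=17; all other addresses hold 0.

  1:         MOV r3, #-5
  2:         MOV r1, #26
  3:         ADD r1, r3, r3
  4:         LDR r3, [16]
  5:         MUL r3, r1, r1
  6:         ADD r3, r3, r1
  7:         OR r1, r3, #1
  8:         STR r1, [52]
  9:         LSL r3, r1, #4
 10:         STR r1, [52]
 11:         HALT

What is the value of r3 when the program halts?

MOV r3, #-5 → r3=-5
MOV r1, #26 → r1=26
ADD r1, r3, r3 → r1=(-5)+(-5)=-10
LDR r3, [16] → r3=M[16]=42
MUL r3, r1, r1 → r3=(-10)*(-10)=100
ADD r3, r3, r1 → r3=100+(-10)=90
OR r1, r3, #1 → r1=90|1=91
STR r1, [52] → M[52]=91
LSL r3, r1, #4 → r3=91<<4=1456
STR r1, [52] → M[52]=91
halt.

1456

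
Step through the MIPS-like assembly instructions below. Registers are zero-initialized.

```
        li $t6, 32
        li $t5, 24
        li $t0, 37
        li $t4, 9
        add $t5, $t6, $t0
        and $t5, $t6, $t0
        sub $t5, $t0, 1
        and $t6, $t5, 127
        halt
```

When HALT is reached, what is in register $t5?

after li $t6, 32: $t6=32
after li $t5, 24: $t5=24
after li $t0, 37: $t0=37
after li $t4, 9: $t4=9
after add $t5, $t6, $t0: $t5=32+37=69
after and $t5, $t6, $t0: $t5=32&37=32
after sub $t5, $t0, 1: $t5=37-1=36
after and $t6, $t5, 127: $t6=36&127=36
halt.

36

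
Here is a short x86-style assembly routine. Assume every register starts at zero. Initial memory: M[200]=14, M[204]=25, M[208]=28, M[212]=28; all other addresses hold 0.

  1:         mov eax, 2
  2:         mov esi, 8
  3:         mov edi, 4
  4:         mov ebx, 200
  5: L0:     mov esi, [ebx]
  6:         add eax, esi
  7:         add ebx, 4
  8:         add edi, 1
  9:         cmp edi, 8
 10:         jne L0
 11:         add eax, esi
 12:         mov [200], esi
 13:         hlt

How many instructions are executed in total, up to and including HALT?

31

mov eax, 2 → eax=2
mov esi, 8 → esi=8
mov edi, 4 → edi=4
mov ebx, 200 → ebx=200
mov esi, [ebx] → esi=M[200]=14
add eax, esi → eax=2+14=16
add ebx, 4 → ebx=200+4=204
add edi, 1 → edi=4+1=5
cmp edi, 8  (cmp 5,8)
jne L0: taken
mov esi, [ebx] → esi=M[204]=25
add eax, esi → eax=16+25=41
add ebx, 4 → ebx=204+4=208
add edi, 1 → edi=5+1=6
cmp edi, 8  (cmp 6,8)
jne L0: taken
mov esi, [ebx] → esi=M[208]=28
add eax, esi → eax=41+28=69
add ebx, 4 → ebx=208+4=212
add edi, 1 → edi=6+1=7
cmp edi, 8  (cmp 7,8)
jne L0: taken
mov esi, [ebx] → esi=M[212]=28
add eax, esi → eax=69+28=97
add ebx, 4 → ebx=212+4=216
add edi, 1 → edi=7+1=8
cmp edi, 8  (cmp 8,8)
jne L0: not taken
add eax, esi → eax=97+28=125
mov [200], esi → M[200]=28
halt.
Total executed instructions: 31.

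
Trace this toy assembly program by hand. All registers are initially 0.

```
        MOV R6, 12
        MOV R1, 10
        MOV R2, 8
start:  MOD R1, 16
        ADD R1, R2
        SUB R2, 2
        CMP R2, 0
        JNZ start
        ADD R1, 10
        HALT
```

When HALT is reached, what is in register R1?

MOV R6, 12 → R6=12
MOV R1, 10 → R1=10
MOV R2, 8 → R2=8
MOD R1, 16 → R1=10%16=10
ADD R1, R2 → R1=10+8=18
SUB R2, 2 → R2=8-2=6
CMP R2, 0  (cmp 6,0)
JNZ start: taken
MOD R1, 16 → R1=18%16=2
ADD R1, R2 → R1=2+6=8
SUB R2, 2 → R2=6-2=4
CMP R2, 0  (cmp 4,0)
JNZ start: taken
MOD R1, 16 → R1=8%16=8
ADD R1, R2 → R1=8+4=12
SUB R2, 2 → R2=4-2=2
CMP R2, 0  (cmp 2,0)
JNZ start: taken
MOD R1, 16 → R1=12%16=12
ADD R1, R2 → R1=12+2=14
SUB R2, 2 → R2=2-2=0
CMP R2, 0  (cmp 0,0)
JNZ start: not taken
ADD R1, 10 → R1=14+10=24
halt.

24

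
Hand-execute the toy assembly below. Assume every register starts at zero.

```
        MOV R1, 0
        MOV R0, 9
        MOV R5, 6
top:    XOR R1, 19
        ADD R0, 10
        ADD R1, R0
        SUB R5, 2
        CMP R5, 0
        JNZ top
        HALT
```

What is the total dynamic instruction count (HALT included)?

22

R1=0
R0=9
R5=6
R1=0^19=19
R0=9+10=19
R1=19+19=38
R5=6-2=4
CMP R5, 0  (cmp 4,0)
JNZ top: taken
R1=38^19=53
R0=19+10=29
R1=53+29=82
R5=4-2=2
CMP R5, 0  (cmp 2,0)
JNZ top: taken
R1=82^19=65
R0=29+10=39
R1=65+39=104
R5=2-2=0
CMP R5, 0  (cmp 0,0)
JNZ top: not taken
halt.
Total executed instructions: 22.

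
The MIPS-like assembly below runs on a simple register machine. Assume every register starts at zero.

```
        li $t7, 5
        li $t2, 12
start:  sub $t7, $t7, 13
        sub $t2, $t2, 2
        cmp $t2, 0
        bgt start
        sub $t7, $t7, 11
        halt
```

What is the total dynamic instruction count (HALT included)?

28

li $t7, 5 → $t7=5
li $t2, 12 → $t2=12
sub $t7, $t7, 13 → $t7=5-13=-8
sub $t2, $t2, 2 → $t2=12-2=10
cmp $t2, 0  (cmp 10,0)
bgt start: taken
sub $t7, $t7, 13 → $t7=(-8)-13=-21
sub $t2, $t2, 2 → $t2=10-2=8
cmp $t2, 0  (cmp 8,0)
bgt start: taken
sub $t7, $t7, 13 → $t7=(-21)-13=-34
sub $t2, $t2, 2 → $t2=8-2=6
cmp $t2, 0  (cmp 6,0)
bgt start: taken
sub $t7, $t7, 13 → $t7=(-34)-13=-47
sub $t2, $t2, 2 → $t2=6-2=4
cmp $t2, 0  (cmp 4,0)
bgt start: taken
sub $t7, $t7, 13 → $t7=(-47)-13=-60
sub $t2, $t2, 2 → $t2=4-2=2
cmp $t2, 0  (cmp 2,0)
bgt start: taken
sub $t7, $t7, 13 → $t7=(-60)-13=-73
sub $t2, $t2, 2 → $t2=2-2=0
cmp $t2, 0  (cmp 0,0)
bgt start: not taken
sub $t7, $t7, 11 → $t7=(-73)-11=-84
halt.
Total executed instructions: 28.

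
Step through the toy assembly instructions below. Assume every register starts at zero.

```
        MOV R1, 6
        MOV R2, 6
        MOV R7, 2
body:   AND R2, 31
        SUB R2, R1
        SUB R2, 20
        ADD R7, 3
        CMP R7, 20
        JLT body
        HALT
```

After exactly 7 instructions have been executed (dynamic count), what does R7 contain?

MOV R1, 6 → R1=6
MOV R2, 6 → R2=6
MOV R7, 2 → R7=2
AND R2, 31 → R2=6&31=6
SUB R2, R1 → R2=6-6=0
SUB R2, 20 → R2=0-20=-20
ADD R7, 3 → R7=2+3=5
After step 7: R7 = 5.

5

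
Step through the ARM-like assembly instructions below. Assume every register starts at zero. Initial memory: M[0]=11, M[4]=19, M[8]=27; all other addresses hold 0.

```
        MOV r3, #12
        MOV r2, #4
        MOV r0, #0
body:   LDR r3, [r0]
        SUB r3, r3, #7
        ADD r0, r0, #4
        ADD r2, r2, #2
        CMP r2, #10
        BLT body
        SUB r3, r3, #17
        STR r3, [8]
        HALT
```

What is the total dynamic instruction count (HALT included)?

24

r3=12
r2=4
r0=0
r3=M[0]=11
r3=11-7=4
r0=0+4=4
r2=4+2=6
CMP r2, #10  (cmp 6,10)
BLT body: taken
r3=M[4]=19
r3=19-7=12
r0=4+4=8
r2=6+2=8
CMP r2, #10  (cmp 8,10)
BLT body: taken
r3=M[8]=27
r3=27-7=20
r0=8+4=12
r2=8+2=10
CMP r2, #10  (cmp 10,10)
BLT body: not taken
r3=20-17=3
STR r3, [8] → M[8]=3
halt.
Total executed instructions: 24.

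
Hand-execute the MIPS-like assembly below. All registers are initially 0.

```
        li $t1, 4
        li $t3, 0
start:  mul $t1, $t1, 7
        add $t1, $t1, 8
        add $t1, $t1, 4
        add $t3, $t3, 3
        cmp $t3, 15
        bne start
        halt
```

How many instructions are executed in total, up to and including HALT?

$t1=4
$t3=0
$t1=4*7=28
$t1=28+8=36
$t1=36+4=40
$t3=0+3=3
cmp $t3, 15  (cmp 3,15)
bne start: taken
$t1=40*7=280
$t1=280+8=288
$t1=288+4=292
$t3=3+3=6
cmp $t3, 15  (cmp 6,15)
bne start: taken
$t1=292*7=2044
$t1=2044+8=2052
$t1=2052+4=2056
$t3=6+3=9
cmp $t3, 15  (cmp 9,15)
bne start: taken
$t1=2056*7=14392
$t1=14392+8=14400
$t1=14400+4=14404
$t3=9+3=12
cmp $t3, 15  (cmp 12,15)
bne start: taken
$t1=14404*7=100828
$t1=100828+8=100836
$t1=100836+4=100840
$t3=12+3=15
cmp $t3, 15  (cmp 15,15)
bne start: not taken
halt.
Total executed instructions: 33.

33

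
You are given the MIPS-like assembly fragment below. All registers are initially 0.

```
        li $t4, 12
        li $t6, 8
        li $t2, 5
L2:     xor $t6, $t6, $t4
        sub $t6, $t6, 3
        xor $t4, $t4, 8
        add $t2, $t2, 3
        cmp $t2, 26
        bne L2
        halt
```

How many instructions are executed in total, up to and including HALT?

46

li $t4, 12 → $t4=12
li $t6, 8 → $t6=8
li $t2, 5 → $t2=5
xor $t6, $t6, $t4 → $t6=8^12=4
sub $t6, $t6, 3 → $t6=4-3=1
xor $t4, $t4, 8 → $t4=12^8=4
add $t2, $t2, 3 → $t2=5+3=8
cmp $t2, 26  (cmp 8,26)
bne L2: taken
xor $t6, $t6, $t4 → $t6=1^4=5
sub $t6, $t6, 3 → $t6=5-3=2
xor $t4, $t4, 8 → $t4=4^8=12
add $t2, $t2, 3 → $t2=8+3=11
cmp $t2, 26  (cmp 11,26)
bne L2: taken
xor $t6, $t6, $t4 → $t6=2^12=14
sub $t6, $t6, 3 → $t6=14-3=11
xor $t4, $t4, 8 → $t4=12^8=4
add $t2, $t2, 3 → $t2=11+3=14
cmp $t2, 26  (cmp 14,26)
bne L2: taken
xor $t6, $t6, $t4 → $t6=11^4=15
sub $t6, $t6, 3 → $t6=15-3=12
xor $t4, $t4, 8 → $t4=4^8=12
add $t2, $t2, 3 → $t2=14+3=17
cmp $t2, 26  (cmp 17,26)
bne L2: taken
xor $t6, $t6, $t4 → $t6=12^12=0
sub $t6, $t6, 3 → $t6=0-3=-3
xor $t4, $t4, 8 → $t4=12^8=4
add $t2, $t2, 3 → $t2=17+3=20
cmp $t2, 26  (cmp 20,26)
bne L2: taken
xor $t6, $t6, $t4 → $t6=(-3)^4=-7
sub $t6, $t6, 3 → $t6=(-7)-3=-10
xor $t4, $t4, 8 → $t4=4^8=12
add $t2, $t2, 3 → $t2=20+3=23
cmp $t2, 26  (cmp 23,26)
bne L2: taken
xor $t6, $t6, $t4 → $t6=(-10)^12=-6
sub $t6, $t6, 3 → $t6=(-6)-3=-9
xor $t4, $t4, 8 → $t4=12^8=4
add $t2, $t2, 3 → $t2=23+3=26
cmp $t2, 26  (cmp 26,26)
bne L2: not taken
halt.
Total executed instructions: 46.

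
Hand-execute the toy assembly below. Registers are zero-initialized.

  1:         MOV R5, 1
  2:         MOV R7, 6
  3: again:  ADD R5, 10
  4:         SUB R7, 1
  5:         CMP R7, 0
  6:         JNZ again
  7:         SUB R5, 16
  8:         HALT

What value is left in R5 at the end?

after MOV R5, 1: R5=1
after MOV R7, 6: R7=6
after ADD R5, 10: R5=1+10=11
after SUB R7, 1: R7=6-1=5
CMP R7, 0  (cmp 5,0)
JNZ again: taken
after ADD R5, 10: R5=11+10=21
after SUB R7, 1: R7=5-1=4
CMP R7, 0  (cmp 4,0)
JNZ again: taken
after ADD R5, 10: R5=21+10=31
after SUB R7, 1: R7=4-1=3
CMP R7, 0  (cmp 3,0)
JNZ again: taken
after ADD R5, 10: R5=31+10=41
after SUB R7, 1: R7=3-1=2
CMP R7, 0  (cmp 2,0)
JNZ again: taken
after ADD R5, 10: R5=41+10=51
after SUB R7, 1: R7=2-1=1
CMP R7, 0  (cmp 1,0)
JNZ again: taken
after ADD R5, 10: R5=51+10=61
after SUB R7, 1: R7=1-1=0
CMP R7, 0  (cmp 0,0)
JNZ again: not taken
after SUB R5, 16: R5=61-16=45
halt.

45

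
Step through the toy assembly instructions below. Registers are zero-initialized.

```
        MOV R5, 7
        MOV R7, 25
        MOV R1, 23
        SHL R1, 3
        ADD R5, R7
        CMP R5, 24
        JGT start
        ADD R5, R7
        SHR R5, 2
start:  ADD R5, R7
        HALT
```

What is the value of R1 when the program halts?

184

R5=7
R7=25
R1=23
R1=23<<3=184
R5=7+25=32
CMP R5, 24  (cmp 32,24)
JGT start: taken
R5=32+25=57
halt.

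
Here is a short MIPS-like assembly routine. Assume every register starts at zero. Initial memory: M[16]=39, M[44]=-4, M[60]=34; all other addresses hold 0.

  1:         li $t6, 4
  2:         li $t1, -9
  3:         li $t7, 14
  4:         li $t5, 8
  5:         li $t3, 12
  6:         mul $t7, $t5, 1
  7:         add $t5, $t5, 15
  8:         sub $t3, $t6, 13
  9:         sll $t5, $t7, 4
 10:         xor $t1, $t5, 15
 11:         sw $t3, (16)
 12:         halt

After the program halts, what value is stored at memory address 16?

$t6=4
$t1=-9
$t7=14
$t5=8
$t3=12
$t7=8*1=8
$t5=8+15=23
$t3=4-13=-9
$t5=8<<4=128
$t1=128^15=143
sw $t3, (16) → M[16]=-9
halt.

-9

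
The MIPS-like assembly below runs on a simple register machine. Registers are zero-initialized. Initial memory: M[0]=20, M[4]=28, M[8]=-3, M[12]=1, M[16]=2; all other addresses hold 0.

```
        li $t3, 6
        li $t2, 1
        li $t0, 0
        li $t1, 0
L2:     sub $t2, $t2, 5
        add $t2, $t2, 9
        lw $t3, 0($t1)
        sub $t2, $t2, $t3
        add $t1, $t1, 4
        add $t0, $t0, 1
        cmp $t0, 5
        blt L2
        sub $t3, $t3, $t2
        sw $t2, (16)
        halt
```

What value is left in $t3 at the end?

29

li $t3, 6 → $t3=6
li $t2, 1 → $t2=1
li $t0, 0 → $t0=0
li $t1, 0 → $t1=0
sub $t2, $t2, 5 → $t2=1-5=-4
add $t2, $t2, 9 → $t2=(-4)+9=5
lw $t3, 0($t1) → $t3=M[0]=20
sub $t2, $t2, $t3 → $t2=5-20=-15
add $t1, $t1, 4 → $t1=0+4=4
add $t0, $t0, 1 → $t0=0+1=1
cmp $t0, 5  (cmp 1,5)
blt L2: taken
sub $t2, $t2, 5 → $t2=(-15)-5=-20
add $t2, $t2, 9 → $t2=(-20)+9=-11
lw $t3, 0($t1) → $t3=M[4]=28
sub $t2, $t2, $t3 → $t2=(-11)-28=-39
add $t1, $t1, 4 → $t1=4+4=8
add $t0, $t0, 1 → $t0=1+1=2
cmp $t0, 5  (cmp 2,5)
blt L2: taken
sub $t2, $t2, 5 → $t2=(-39)-5=-44
add $t2, $t2, 9 → $t2=(-44)+9=-35
lw $t3, 0($t1) → $t3=M[8]=-3
sub $t2, $t2, $t3 → $t2=(-35)-(-3)=-32
add $t1, $t1, 4 → $t1=8+4=12
add $t0, $t0, 1 → $t0=2+1=3
cmp $t0, 5  (cmp 3,5)
blt L2: taken
sub $t2, $t2, 5 → $t2=(-32)-5=-37
add $t2, $t2, 9 → $t2=(-37)+9=-28
lw $t3, 0($t1) → $t3=M[12]=1
sub $t2, $t2, $t3 → $t2=(-28)-1=-29
add $t1, $t1, 4 → $t1=12+4=16
add $t0, $t0, 1 → $t0=3+1=4
cmp $t0, 5  (cmp 4,5)
blt L2: taken
sub $t2, $t2, 5 → $t2=(-29)-5=-34
add $t2, $t2, 9 → $t2=(-34)+9=-25
lw $t3, 0($t1) → $t3=M[16]=2
sub $t2, $t2, $t3 → $t2=(-25)-2=-27
add $t1, $t1, 4 → $t1=16+4=20
add $t0, $t0, 1 → $t0=4+1=5
cmp $t0, 5  (cmp 5,5)
blt L2: not taken
sub $t3, $t3, $t2 → $t3=2-(-27)=29
sw $t2, (16) → M[16]=-27
halt.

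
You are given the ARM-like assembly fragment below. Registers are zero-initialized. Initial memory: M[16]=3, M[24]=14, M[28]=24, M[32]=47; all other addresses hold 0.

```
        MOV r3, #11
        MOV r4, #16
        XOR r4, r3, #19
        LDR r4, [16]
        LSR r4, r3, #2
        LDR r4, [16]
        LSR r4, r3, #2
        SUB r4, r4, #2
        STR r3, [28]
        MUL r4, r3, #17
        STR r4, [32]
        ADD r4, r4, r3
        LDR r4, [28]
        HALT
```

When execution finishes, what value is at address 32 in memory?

after MOV r3, #11: r3=11
after MOV r4, #16: r4=16
after XOR r4, r3, #19: r4=11^19=24
after LDR r4, [16]: r4=M[16]=3
after LSR r4, r3, #2: r4=11>>2=2
after LDR r4, [16]: r4=M[16]=3
after LSR r4, r3, #2: r4=11>>2=2
after SUB r4, r4, #2: r4=2-2=0
STR r3, [28] → M[28]=11
after MUL r4, r3, #17: r4=11*17=187
STR r4, [32] → M[32]=187
after ADD r4, r4, r3: r4=187+11=198
after LDR r4, [28]: r4=M[28]=11
halt.

187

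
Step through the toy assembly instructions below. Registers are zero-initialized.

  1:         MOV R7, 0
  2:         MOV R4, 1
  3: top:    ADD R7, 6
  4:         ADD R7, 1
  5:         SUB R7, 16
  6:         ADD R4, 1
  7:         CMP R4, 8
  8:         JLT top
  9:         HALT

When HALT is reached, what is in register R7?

after MOV R7, 0: R7=0
after MOV R4, 1: R4=1
after ADD R7, 6: R7=0+6=6
after ADD R7, 1: R7=6+1=7
after SUB R7, 16: R7=7-16=-9
after ADD R4, 1: R4=1+1=2
CMP R4, 8  (cmp 2,8)
JLT top: taken
after ADD R7, 6: R7=(-9)+6=-3
after ADD R7, 1: R7=(-3)+1=-2
after SUB R7, 16: R7=(-2)-16=-18
after ADD R4, 1: R4=2+1=3
CMP R4, 8  (cmp 3,8)
JLT top: taken
after ADD R7, 6: R7=(-18)+6=-12
after ADD R7, 1: R7=(-12)+1=-11
after SUB R7, 16: R7=(-11)-16=-27
after ADD R4, 1: R4=3+1=4
CMP R4, 8  (cmp 4,8)
JLT top: taken
after ADD R7, 6: R7=(-27)+6=-21
after ADD R7, 1: R7=(-21)+1=-20
after SUB R7, 16: R7=(-20)-16=-36
after ADD R4, 1: R4=4+1=5
CMP R4, 8  (cmp 5,8)
JLT top: taken
after ADD R7, 6: R7=(-36)+6=-30
after ADD R7, 1: R7=(-30)+1=-29
after SUB R7, 16: R7=(-29)-16=-45
after ADD R4, 1: R4=5+1=6
CMP R4, 8  (cmp 6,8)
JLT top: taken
after ADD R7, 6: R7=(-45)+6=-39
after ADD R7, 1: R7=(-39)+1=-38
after SUB R7, 16: R7=(-38)-16=-54
after ADD R4, 1: R4=6+1=7
CMP R4, 8  (cmp 7,8)
JLT top: taken
after ADD R7, 6: R7=(-54)+6=-48
after ADD R7, 1: R7=(-48)+1=-47
after SUB R7, 16: R7=(-47)-16=-63
after ADD R4, 1: R4=7+1=8
CMP R4, 8  (cmp 8,8)
JLT top: not taken
halt.

-63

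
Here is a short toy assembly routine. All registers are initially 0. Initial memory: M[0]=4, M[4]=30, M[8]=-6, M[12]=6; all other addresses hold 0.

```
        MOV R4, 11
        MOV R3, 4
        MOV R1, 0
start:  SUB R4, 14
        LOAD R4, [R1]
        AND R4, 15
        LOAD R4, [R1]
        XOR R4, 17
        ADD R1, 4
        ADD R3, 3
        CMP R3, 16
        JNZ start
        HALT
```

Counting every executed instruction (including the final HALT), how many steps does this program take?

R4=11
R3=4
R1=0
R4=11-14=-3
R4=M[0]=4
R4=4&15=4
R4=M[0]=4
R4=4^17=21
R1=0+4=4
R3=4+3=7
CMP R3, 16  (cmp 7,16)
JNZ start: taken
R4=21-14=7
R4=M[4]=30
R4=30&15=14
R4=M[4]=30
R4=30^17=15
R1=4+4=8
R3=7+3=10
CMP R3, 16  (cmp 10,16)
JNZ start: taken
R4=15-14=1
R4=M[8]=-6
R4=(-6)&15=10
R4=M[8]=-6
R4=(-6)^17=-21
R1=8+4=12
R3=10+3=13
CMP R3, 16  (cmp 13,16)
JNZ start: taken
R4=(-21)-14=-35
R4=M[12]=6
R4=6&15=6
R4=M[12]=6
R4=6^17=23
R1=12+4=16
R3=13+3=16
CMP R3, 16  (cmp 16,16)
JNZ start: not taken
halt.
Total executed instructions: 40.

40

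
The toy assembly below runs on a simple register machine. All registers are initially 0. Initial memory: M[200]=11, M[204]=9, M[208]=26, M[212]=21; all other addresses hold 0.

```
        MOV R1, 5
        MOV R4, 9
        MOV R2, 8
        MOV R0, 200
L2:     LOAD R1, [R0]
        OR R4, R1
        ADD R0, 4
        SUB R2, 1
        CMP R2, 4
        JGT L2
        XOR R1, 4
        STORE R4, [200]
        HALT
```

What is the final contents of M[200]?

31

MOV R1, 5 → R1=5
MOV R4, 9 → R4=9
MOV R2, 8 → R2=8
MOV R0, 200 → R0=200
LOAD R1, [R0] → R1=M[200]=11
OR R4, R1 → R4=9|11=11
ADD R0, 4 → R0=200+4=204
SUB R2, 1 → R2=8-1=7
CMP R2, 4  (cmp 7,4)
JGT L2: taken
LOAD R1, [R0] → R1=M[204]=9
OR R4, R1 → R4=11|9=11
ADD R0, 4 → R0=204+4=208
SUB R2, 1 → R2=7-1=6
CMP R2, 4  (cmp 6,4)
JGT L2: taken
LOAD R1, [R0] → R1=M[208]=26
OR R4, R1 → R4=11|26=27
ADD R0, 4 → R0=208+4=212
SUB R2, 1 → R2=6-1=5
CMP R2, 4  (cmp 5,4)
JGT L2: taken
LOAD R1, [R0] → R1=M[212]=21
OR R4, R1 → R4=27|21=31
ADD R0, 4 → R0=212+4=216
SUB R2, 1 → R2=5-1=4
CMP R2, 4  (cmp 4,4)
JGT L2: not taken
XOR R1, 4 → R1=21^4=17
STORE R4, [200] → M[200]=31
halt.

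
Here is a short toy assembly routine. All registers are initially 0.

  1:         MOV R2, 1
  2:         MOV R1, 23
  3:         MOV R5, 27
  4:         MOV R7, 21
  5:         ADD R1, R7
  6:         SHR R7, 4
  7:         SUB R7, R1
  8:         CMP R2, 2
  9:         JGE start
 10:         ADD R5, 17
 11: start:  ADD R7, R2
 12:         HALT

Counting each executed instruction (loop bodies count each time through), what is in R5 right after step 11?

after MOV R2, 1: R2=1
after MOV R1, 23: R1=23
after MOV R5, 27: R5=27
after MOV R7, 21: R7=21
after ADD R1, R7: R1=23+21=44
after SHR R7, 4: R7=21>>4=1
after SUB R7, R1: R7=1-44=-43
CMP R2, 2  (cmp 1,2)
JGE start: not taken
after ADD R5, 17: R5=27+17=44
after ADD R7, R2: R7=(-43)+1=-42
After step 11: R5 = 44.

44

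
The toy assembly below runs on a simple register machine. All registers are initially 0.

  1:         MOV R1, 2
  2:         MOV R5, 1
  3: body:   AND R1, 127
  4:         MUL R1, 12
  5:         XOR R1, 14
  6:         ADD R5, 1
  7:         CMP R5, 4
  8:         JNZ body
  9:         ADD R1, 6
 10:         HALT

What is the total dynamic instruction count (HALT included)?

after MOV R1, 2: R1=2
after MOV R5, 1: R5=1
after AND R1, 127: R1=2&127=2
after MUL R1, 12: R1=2*12=24
after XOR R1, 14: R1=24^14=22
after ADD R5, 1: R5=1+1=2
CMP R5, 4  (cmp 2,4)
JNZ body: taken
after AND R1, 127: R1=22&127=22
after MUL R1, 12: R1=22*12=264
after XOR R1, 14: R1=264^14=262
after ADD R5, 1: R5=2+1=3
CMP R5, 4  (cmp 3,4)
JNZ body: taken
after AND R1, 127: R1=262&127=6
after MUL R1, 12: R1=6*12=72
after XOR R1, 14: R1=72^14=70
after ADD R5, 1: R5=3+1=4
CMP R5, 4  (cmp 4,4)
JNZ body: not taken
after ADD R1, 6: R1=70+6=76
halt.
Total executed instructions: 22.

22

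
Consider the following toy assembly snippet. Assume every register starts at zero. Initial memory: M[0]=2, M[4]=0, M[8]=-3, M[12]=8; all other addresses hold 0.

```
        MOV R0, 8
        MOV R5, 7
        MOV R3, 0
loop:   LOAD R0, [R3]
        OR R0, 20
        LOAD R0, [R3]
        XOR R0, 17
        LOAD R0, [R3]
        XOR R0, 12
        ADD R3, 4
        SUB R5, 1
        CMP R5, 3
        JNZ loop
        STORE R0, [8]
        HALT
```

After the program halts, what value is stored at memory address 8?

4

R0=8
R5=7
R3=0
R0=M[0]=2
R0=2|20=22
R0=M[0]=2
R0=2^17=19
R0=M[0]=2
R0=2^12=14
R3=0+4=4
R5=7-1=6
CMP R5, 3  (cmp 6,3)
JNZ loop: taken
R0=M[4]=0
R0=0|20=20
R0=M[4]=0
R0=0^17=17
R0=M[4]=0
R0=0^12=12
R3=4+4=8
R5=6-1=5
CMP R5, 3  (cmp 5,3)
JNZ loop: taken
R0=M[8]=-3
R0=(-3)|20=-3
R0=M[8]=-3
R0=(-3)^17=-20
R0=M[8]=-3
R0=(-3)^12=-15
R3=8+4=12
R5=5-1=4
CMP R5, 3  (cmp 4,3)
JNZ loop: taken
R0=M[12]=8
R0=8|20=28
R0=M[12]=8
R0=8^17=25
R0=M[12]=8
R0=8^12=4
R3=12+4=16
R5=4-1=3
CMP R5, 3  (cmp 3,3)
JNZ loop: not taken
STORE R0, [8] → M[8]=4
halt.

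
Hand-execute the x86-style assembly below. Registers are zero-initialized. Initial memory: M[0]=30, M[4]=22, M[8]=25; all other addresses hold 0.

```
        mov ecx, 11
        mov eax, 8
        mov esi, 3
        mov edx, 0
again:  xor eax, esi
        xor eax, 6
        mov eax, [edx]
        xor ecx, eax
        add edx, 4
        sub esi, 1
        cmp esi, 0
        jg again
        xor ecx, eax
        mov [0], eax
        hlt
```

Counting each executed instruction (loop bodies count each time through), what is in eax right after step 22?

mov ecx, 11 → ecx=11
mov eax, 8 → eax=8
mov esi, 3 → esi=3
mov edx, 0 → edx=0
xor eax, esi → eax=8^3=11
xor eax, 6 → eax=11^6=13
mov eax, [edx] → eax=M[0]=30
xor ecx, eax → ecx=11^30=21
add edx, 4 → edx=0+4=4
sub esi, 1 → esi=3-1=2
cmp esi, 0  (cmp 2,0)
jg again: taken
xor eax, esi → eax=30^2=28
xor eax, 6 → eax=28^6=26
mov eax, [edx] → eax=M[4]=22
xor ecx, eax → ecx=21^22=3
add edx, 4 → edx=4+4=8
sub esi, 1 → esi=2-1=1
cmp esi, 0  (cmp 1,0)
jg again: taken
xor eax, esi → eax=22^1=23
xor eax, 6 → eax=23^6=17
After step 22: eax = 17.

17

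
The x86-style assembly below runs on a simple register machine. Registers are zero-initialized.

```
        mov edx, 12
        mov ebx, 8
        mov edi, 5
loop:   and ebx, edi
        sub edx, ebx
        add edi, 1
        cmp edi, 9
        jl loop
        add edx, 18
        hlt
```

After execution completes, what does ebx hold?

0

edx=12
ebx=8
edi=5
ebx=8&5=0
edx=12-0=12
edi=5+1=6
cmp edi, 9  (cmp 6,9)
jl loop: taken
ebx=0&6=0
edx=12-0=12
edi=6+1=7
cmp edi, 9  (cmp 7,9)
jl loop: taken
ebx=0&7=0
edx=12-0=12
edi=7+1=8
cmp edi, 9  (cmp 8,9)
jl loop: taken
ebx=0&8=0
edx=12-0=12
edi=8+1=9
cmp edi, 9  (cmp 9,9)
jl loop: not taken
edx=12+18=30
halt.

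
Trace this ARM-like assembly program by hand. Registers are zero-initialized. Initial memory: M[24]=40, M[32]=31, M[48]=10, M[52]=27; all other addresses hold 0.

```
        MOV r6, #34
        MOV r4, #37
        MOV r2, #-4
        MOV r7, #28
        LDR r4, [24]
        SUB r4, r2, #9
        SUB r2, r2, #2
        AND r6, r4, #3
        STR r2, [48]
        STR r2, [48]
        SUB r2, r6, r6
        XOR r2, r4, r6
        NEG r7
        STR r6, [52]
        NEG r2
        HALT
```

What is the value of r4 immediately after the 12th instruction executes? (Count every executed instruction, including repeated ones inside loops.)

-13

r6=34
r4=37
r2=-4
r7=28
r4=M[24]=40
r4=(-4)-9=-13
r2=(-4)-2=-6
r6=(-13)&3=3
STR r2, [48] → M[48]=-6
STR r2, [48] → M[48]=-6
r2=3-3=0
r2=(-13)^3=-16
After step 12: r4 = -13.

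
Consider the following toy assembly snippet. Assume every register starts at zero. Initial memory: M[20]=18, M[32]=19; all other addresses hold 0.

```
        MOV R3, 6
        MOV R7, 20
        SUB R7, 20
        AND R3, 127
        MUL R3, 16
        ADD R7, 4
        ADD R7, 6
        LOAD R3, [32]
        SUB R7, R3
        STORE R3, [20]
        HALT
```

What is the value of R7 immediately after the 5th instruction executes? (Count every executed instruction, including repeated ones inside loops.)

0

after MOV R3, 6: R3=6
after MOV R7, 20: R7=20
after SUB R7, 20: R7=20-20=0
after AND R3, 127: R3=6&127=6
after MUL R3, 16: R3=6*16=96
After step 5: R7 = 0.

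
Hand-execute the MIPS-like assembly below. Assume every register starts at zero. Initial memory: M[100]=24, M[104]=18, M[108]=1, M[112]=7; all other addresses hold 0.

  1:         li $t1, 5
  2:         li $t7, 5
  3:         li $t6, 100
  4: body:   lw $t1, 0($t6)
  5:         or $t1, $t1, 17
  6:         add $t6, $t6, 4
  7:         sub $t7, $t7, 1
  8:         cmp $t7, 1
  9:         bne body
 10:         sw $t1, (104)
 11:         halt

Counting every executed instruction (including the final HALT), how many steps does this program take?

li $t1, 5 → $t1=5
li $t7, 5 → $t7=5
li $t6, 100 → $t6=100
lw $t1, 0($t6) → $t1=M[100]=24
or $t1, $t1, 17 → $t1=24|17=25
add $t6, $t6, 4 → $t6=100+4=104
sub $t7, $t7, 1 → $t7=5-1=4
cmp $t7, 1  (cmp 4,1)
bne body: taken
lw $t1, 0($t6) → $t1=M[104]=18
or $t1, $t1, 17 → $t1=18|17=19
add $t6, $t6, 4 → $t6=104+4=108
sub $t7, $t7, 1 → $t7=4-1=3
cmp $t7, 1  (cmp 3,1)
bne body: taken
lw $t1, 0($t6) → $t1=M[108]=1
or $t1, $t1, 17 → $t1=1|17=17
add $t6, $t6, 4 → $t6=108+4=112
sub $t7, $t7, 1 → $t7=3-1=2
cmp $t7, 1  (cmp 2,1)
bne body: taken
lw $t1, 0($t6) → $t1=M[112]=7
or $t1, $t1, 17 → $t1=7|17=23
add $t6, $t6, 4 → $t6=112+4=116
sub $t7, $t7, 1 → $t7=2-1=1
cmp $t7, 1  (cmp 1,1)
bne body: not taken
sw $t1, (104) → M[104]=23
halt.
Total executed instructions: 29.

29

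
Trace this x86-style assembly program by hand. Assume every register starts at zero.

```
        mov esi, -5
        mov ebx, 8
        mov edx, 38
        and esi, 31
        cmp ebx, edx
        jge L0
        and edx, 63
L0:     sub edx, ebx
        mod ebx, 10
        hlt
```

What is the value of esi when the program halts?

27

esi=-5
ebx=8
edx=38
esi=(-5)&31=27
cmp ebx, edx  (cmp 8,38)
jge L0: not taken
edx=38&63=38
edx=38-8=30
ebx=8%10=8
halt.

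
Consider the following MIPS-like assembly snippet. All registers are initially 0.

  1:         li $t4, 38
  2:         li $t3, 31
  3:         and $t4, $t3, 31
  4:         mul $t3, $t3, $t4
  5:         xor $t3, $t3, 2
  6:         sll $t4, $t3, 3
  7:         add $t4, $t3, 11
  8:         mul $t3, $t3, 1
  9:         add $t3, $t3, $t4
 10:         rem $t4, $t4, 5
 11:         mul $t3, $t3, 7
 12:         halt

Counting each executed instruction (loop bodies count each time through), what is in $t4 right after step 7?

li $t4, 38 → $t4=38
li $t3, 31 → $t3=31
and $t4, $t3, 31 → $t4=31&31=31
mul $t3, $t3, $t4 → $t3=31*31=961
xor $t3, $t3, 2 → $t3=961^2=963
sll $t4, $t3, 3 → $t4=963<<3=7704
add $t4, $t3, 11 → $t4=963+11=974
After step 7: $t4 = 974.

974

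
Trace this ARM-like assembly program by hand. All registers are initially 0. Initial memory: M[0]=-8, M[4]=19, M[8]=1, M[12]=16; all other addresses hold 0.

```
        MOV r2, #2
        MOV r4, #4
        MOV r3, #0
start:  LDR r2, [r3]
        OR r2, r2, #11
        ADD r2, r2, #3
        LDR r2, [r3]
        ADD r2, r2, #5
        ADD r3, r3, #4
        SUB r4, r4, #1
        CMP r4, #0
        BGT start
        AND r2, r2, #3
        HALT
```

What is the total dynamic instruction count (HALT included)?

41

r2=2
r4=4
r3=0
r2=M[0]=-8
r2=(-8)|11=-5
r2=(-5)+3=-2
r2=M[0]=-8
r2=(-8)+5=-3
r3=0+4=4
r4=4-1=3
CMP r4, #0  (cmp 3,0)
BGT start: taken
r2=M[4]=19
r2=19|11=27
r2=27+3=30
r2=M[4]=19
r2=19+5=24
r3=4+4=8
r4=3-1=2
CMP r4, #0  (cmp 2,0)
BGT start: taken
r2=M[8]=1
r2=1|11=11
r2=11+3=14
r2=M[8]=1
r2=1+5=6
r3=8+4=12
r4=2-1=1
CMP r4, #0  (cmp 1,0)
BGT start: taken
r2=M[12]=16
r2=16|11=27
r2=27+3=30
r2=M[12]=16
r2=16+5=21
r3=12+4=16
r4=1-1=0
CMP r4, #0  (cmp 0,0)
BGT start: not taken
r2=21&3=1
halt.
Total executed instructions: 41.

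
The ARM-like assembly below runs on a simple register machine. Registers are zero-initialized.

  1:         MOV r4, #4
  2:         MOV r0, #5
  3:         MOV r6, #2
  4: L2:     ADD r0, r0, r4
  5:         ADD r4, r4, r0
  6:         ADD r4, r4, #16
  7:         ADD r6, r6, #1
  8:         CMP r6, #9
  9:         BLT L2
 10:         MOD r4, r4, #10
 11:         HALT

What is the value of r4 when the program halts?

after MOV r4, #4: r4=4
after MOV r0, #5: r0=5
after MOV r6, #2: r6=2
after ADD r0, r0, r4: r0=5+4=9
after ADD r4, r4, r0: r4=4+9=13
after ADD r4, r4, #16: r4=13+16=29
after ADD r6, r6, #1: r6=2+1=3
CMP r6, #9  (cmp 3,9)
BLT L2: taken
after ADD r0, r0, r4: r0=9+29=38
after ADD r4, r4, r0: r4=29+38=67
after ADD r4, r4, #16: r4=67+16=83
after ADD r6, r6, #1: r6=3+1=4
CMP r6, #9  (cmp 4,9)
BLT L2: taken
after ADD r0, r0, r4: r0=38+83=121
after ADD r4, r4, r0: r4=83+121=204
after ADD r4, r4, #16: r4=204+16=220
after ADD r6, r6, #1: r6=4+1=5
CMP r6, #9  (cmp 5,9)
BLT L2: taken
after ADD r0, r0, r4: r0=121+220=341
after ADD r4, r4, r0: r4=220+341=561
after ADD r4, r4, #16: r4=561+16=577
after ADD r6, r6, #1: r6=5+1=6
CMP r6, #9  (cmp 6,9)
BLT L2: taken
after ADD r0, r0, r4: r0=341+577=918
after ADD r4, r4, r0: r4=577+918=1495
after ADD r4, r4, #16: r4=1495+16=1511
after ADD r6, r6, #1: r6=6+1=7
CMP r6, #9  (cmp 7,9)
BLT L2: taken
after ADD r0, r0, r4: r0=918+1511=2429
after ADD r4, r4, r0: r4=1511+2429=3940
after ADD r4, r4, #16: r4=3940+16=3956
after ADD r6, r6, #1: r6=7+1=8
CMP r6, #9  (cmp 8,9)
BLT L2: taken
after ADD r0, r0, r4: r0=2429+3956=6385
after ADD r4, r4, r0: r4=3956+6385=10341
after ADD r4, r4, #16: r4=10341+16=10357
after ADD r6, r6, #1: r6=8+1=9
CMP r6, #9  (cmp 9,9)
BLT L2: not taken
after MOD r4, r4, #10: r4=10357%10=7
halt.

7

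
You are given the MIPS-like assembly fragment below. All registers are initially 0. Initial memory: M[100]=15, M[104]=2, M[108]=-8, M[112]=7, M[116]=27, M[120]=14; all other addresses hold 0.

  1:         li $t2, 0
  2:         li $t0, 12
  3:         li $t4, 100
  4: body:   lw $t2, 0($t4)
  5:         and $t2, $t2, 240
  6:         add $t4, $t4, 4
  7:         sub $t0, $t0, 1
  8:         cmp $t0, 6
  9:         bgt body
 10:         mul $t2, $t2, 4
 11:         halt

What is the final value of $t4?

124

after li $t2, 0: $t2=0
after li $t0, 12: $t0=12
after li $t4, 100: $t4=100
after lw $t2, 0($t4): $t2=M[100]=15
after and $t2, $t2, 240: $t2=15&240=0
after add $t4, $t4, 4: $t4=100+4=104
after sub $t0, $t0, 1: $t0=12-1=11
cmp $t0, 6  (cmp 11,6)
bgt body: taken
after lw $t2, 0($t4): $t2=M[104]=2
after and $t2, $t2, 240: $t2=2&240=0
after add $t4, $t4, 4: $t4=104+4=108
after sub $t0, $t0, 1: $t0=11-1=10
cmp $t0, 6  (cmp 10,6)
bgt body: taken
after lw $t2, 0($t4): $t2=M[108]=-8
after and $t2, $t2, 240: $t2=(-8)&240=240
after add $t4, $t4, 4: $t4=108+4=112
after sub $t0, $t0, 1: $t0=10-1=9
cmp $t0, 6  (cmp 9,6)
bgt body: taken
after lw $t2, 0($t4): $t2=M[112]=7
after and $t2, $t2, 240: $t2=7&240=0
after add $t4, $t4, 4: $t4=112+4=116
after sub $t0, $t0, 1: $t0=9-1=8
cmp $t0, 6  (cmp 8,6)
bgt body: taken
after lw $t2, 0($t4): $t2=M[116]=27
after and $t2, $t2, 240: $t2=27&240=16
after add $t4, $t4, 4: $t4=116+4=120
after sub $t0, $t0, 1: $t0=8-1=7
cmp $t0, 6  (cmp 7,6)
bgt body: taken
after lw $t2, 0($t4): $t2=M[120]=14
after and $t2, $t2, 240: $t2=14&240=0
after add $t4, $t4, 4: $t4=120+4=124
after sub $t0, $t0, 1: $t0=7-1=6
cmp $t0, 6  (cmp 6,6)
bgt body: not taken
after mul $t2, $t2, 4: $t2=0*4=0
halt.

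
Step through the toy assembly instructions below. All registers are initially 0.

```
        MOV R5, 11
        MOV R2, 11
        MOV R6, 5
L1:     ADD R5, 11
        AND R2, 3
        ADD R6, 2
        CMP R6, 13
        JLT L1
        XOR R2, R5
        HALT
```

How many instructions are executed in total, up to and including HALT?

25

MOV R5, 11 → R5=11
MOV R2, 11 → R2=11
MOV R6, 5 → R6=5
ADD R5, 11 → R5=11+11=22
AND R2, 3 → R2=11&3=3
ADD R6, 2 → R6=5+2=7
CMP R6, 13  (cmp 7,13)
JLT L1: taken
ADD R5, 11 → R5=22+11=33
AND R2, 3 → R2=3&3=3
ADD R6, 2 → R6=7+2=9
CMP R6, 13  (cmp 9,13)
JLT L1: taken
ADD R5, 11 → R5=33+11=44
AND R2, 3 → R2=3&3=3
ADD R6, 2 → R6=9+2=11
CMP R6, 13  (cmp 11,13)
JLT L1: taken
ADD R5, 11 → R5=44+11=55
AND R2, 3 → R2=3&3=3
ADD R6, 2 → R6=11+2=13
CMP R6, 13  (cmp 13,13)
JLT L1: not taken
XOR R2, R5 → R2=3^55=52
halt.
Total executed instructions: 25.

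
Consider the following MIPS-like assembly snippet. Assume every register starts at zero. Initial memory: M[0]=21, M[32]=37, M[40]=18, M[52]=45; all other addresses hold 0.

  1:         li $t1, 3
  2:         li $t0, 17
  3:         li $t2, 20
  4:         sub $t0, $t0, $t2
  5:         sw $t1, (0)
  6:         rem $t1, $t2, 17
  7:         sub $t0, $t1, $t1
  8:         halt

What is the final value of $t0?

$t1=3
$t0=17
$t2=20
$t0=17-20=-3
sw $t1, (0) → M[0]=3
$t1=20%17=3
$t0=3-3=0
halt.

0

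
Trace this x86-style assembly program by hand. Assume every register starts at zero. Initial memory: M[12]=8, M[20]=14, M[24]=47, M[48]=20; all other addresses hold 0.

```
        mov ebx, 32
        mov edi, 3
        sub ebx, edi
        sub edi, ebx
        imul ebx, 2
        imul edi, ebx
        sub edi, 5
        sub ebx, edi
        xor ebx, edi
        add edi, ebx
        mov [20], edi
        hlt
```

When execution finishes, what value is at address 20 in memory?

-2485

ebx=32
edi=3
ebx=32-3=29
edi=3-29=-26
ebx=29*2=58
edi=(-26)*58=-1508
edi=(-1508)-5=-1513
ebx=58-(-1513)=1571
ebx=1571^(-1513)=-972
edi=(-1513)+(-972)=-2485
mov [20], edi → M[20]=-2485
halt.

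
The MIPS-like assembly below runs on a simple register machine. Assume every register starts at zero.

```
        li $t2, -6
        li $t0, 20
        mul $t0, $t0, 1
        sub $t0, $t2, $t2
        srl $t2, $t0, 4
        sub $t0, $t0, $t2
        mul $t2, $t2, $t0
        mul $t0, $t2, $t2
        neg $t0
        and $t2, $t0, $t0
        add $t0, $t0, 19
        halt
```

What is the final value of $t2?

0

after li $t2, -6: $t2=-6
after li $t0, 20: $t0=20
after mul $t0, $t0, 1: $t0=20*1=20
after sub $t0, $t2, $t2: $t0=(-6)-(-6)=0
after srl $t2, $t0, 4: $t2=0>>4=0
after sub $t0, $t0, $t2: $t0=0-0=0
after mul $t2, $t2, $t0: $t2=0*0=0
after mul $t0, $t2, $t2: $t0=0*0=0
after neg $t0: $t0=-(0)=0
after and $t2, $t0, $t0: $t2=0&0=0
after add $t0, $t0, 19: $t0=0+19=19
halt.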